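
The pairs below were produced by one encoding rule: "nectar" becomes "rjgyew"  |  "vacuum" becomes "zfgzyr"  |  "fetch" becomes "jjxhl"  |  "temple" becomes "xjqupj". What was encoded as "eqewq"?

alarm

Shifts by position in nectar: pos 0: n→r (+4), pos 1: e→j (+5), pos 2: c→g (+4), pos 3: t→y (+5) — repeating every 2. A repeating key of period 2 is used — shifts +4, +5 over and over.
Reversing it on eqewq: e−4=a, q−5=l, e−4=a, w−5=r, q−4=m.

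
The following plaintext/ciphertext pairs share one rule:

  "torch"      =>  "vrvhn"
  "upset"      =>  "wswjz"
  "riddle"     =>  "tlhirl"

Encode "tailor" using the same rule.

vdmquy

Letter i (0-indexed) is shifted by i+2, so successive shifts are 2, 3, 4, ….
For tailor: t+2=v, a+3=d, i+4=m, l+5=q, o+6=u, r+7=y.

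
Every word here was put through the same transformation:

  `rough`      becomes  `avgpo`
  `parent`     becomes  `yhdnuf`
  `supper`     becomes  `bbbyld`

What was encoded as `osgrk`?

Shifts by position in rough: pos 0: r→a (+9), pos 1: o→v (+7), pos 2: u→g (+12), pos 3: g→p (+9), pos 4: h→o (+7) — repeating every 3. It's a Vigenère-style cipher with numeric key [9,7,12]: position i shifts by key[i mod 3].
Undoing it on osgrk: o−9=f, s−7=l, g−12=u, r−9=i, k−7=d.

fluid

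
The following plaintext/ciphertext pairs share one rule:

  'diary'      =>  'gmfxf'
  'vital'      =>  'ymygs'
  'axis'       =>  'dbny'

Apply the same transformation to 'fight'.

In diary: d→g is +3, i→m is +4, a→f is +5, r→x is +6 — the shift increases by 1 each position. Letter i (0-indexed) is shifted by i+3, so successive shifts are 3, 4, 5, ….
On fight: f+3=i, i+4=m, g+5=l, h+6=n, t+7=a.

imlna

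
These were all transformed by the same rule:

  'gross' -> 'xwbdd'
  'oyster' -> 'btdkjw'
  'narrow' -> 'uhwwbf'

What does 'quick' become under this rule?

g(6)→x(23) and r(17)→w(22) fit y≡7x+7 (mod 26); the inverse of 7 mod 26 is 15. Treating letters as 0–25, the rule is x ↦ 7x + 7 (mod 26).
On quick: q(16)→7·16+7≡15=p; u(20)→7·20+7≡17=r; i(8)→7·8+7≡11=l; c(2)→7·2+7≡21=v; k(10)→7·10+7≡25=z (all mod 26).

prlvz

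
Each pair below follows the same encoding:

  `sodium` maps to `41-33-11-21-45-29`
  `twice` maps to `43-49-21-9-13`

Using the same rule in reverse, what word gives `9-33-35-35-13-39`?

The formula is n = 2×(alphabet index, a=1) + 3.
Undoing it on 9-33-35-35-13-39: 9→(9−3)÷2=3=c, 33→(33−3)÷2=15=o, 35→(35−3)÷2=16=p, 35→(35−3)÷2=16=p, 13→(13−3)÷2=5=e, 39→(39−3)÷2=18=r.

copper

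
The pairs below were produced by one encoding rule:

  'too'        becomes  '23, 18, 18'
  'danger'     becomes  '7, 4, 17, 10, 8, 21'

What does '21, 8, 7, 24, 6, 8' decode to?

t is letter #20 and maps to 23: an offset of 3. Each letter is replaced by its alphabet position (a=1..z=26) + 3.
Reversing it on 21, 8, 7, 24, 6, 8: 21→(21−3)÷1=18=r, 8→(8−3)÷1=5=e, 7→(7−3)÷1=4=d, 24→(24−3)÷1=21=u, 6→(6−3)÷1=3=c, 8→(8−3)÷1=5=e.

reduce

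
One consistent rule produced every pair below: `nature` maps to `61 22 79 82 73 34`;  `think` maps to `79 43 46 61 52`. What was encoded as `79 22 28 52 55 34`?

tackle

With a=1..z=26, the number is 3·pos + 19.
Reversing it on 79 22 28 52 55 34: 79→(79−19)÷3=20=t, 22→(22−19)÷3=1=a, 28→(28−19)÷3=3=c, 52→(52−19)÷3=11=k, 55→(55−19)÷3=12=l, 34→(34−19)÷3=5=e.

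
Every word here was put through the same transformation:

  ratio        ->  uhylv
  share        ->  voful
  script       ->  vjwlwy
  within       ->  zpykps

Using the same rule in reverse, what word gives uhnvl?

Shifts by position in ratio: pos 0: r→u (+3), pos 1: a→h (+7), pos 2: t→y (+5), pos 3: i→l (+3), pos 4: o→v (+7) — repeating every 3. The shifts repeat in a cycle of length 3: positions 0,1,… shift by +3, +7, +5, then the pattern repeats.
Undoing it on uhnvl: u−3=r, h−7=a, n−5=i, v−3=s, l−7=e.

raise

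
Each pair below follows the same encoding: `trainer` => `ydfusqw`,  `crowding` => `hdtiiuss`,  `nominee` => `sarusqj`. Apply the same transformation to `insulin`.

nzxgqus

Shifts by position in trainer: pos 0: t→y (+5), pos 1: r→d (+12), pos 2: a→f (+5), pos 3: i→u (+12) — repeating every 2. The shifts repeat in a cycle of length 2: positions 0,1,… shift by +5, +12, then the pattern repeats.
Applying it to insulin: i+5=n, n+12=z, s+5=x, u+12=g, l+5=q, i+12=u, n+5=s.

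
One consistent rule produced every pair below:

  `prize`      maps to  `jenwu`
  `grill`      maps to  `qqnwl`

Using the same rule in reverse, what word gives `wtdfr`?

mayor

The output letters match the input read backwards, each shifted +5: prize reversed is ezirp. Read the word backwards and shift each letter +5.
Undoing it on wtdfr: shift back: w−5=r, t−5=o, d−5=y, f−5=a, r−5=m → royam; then reverse → mayor.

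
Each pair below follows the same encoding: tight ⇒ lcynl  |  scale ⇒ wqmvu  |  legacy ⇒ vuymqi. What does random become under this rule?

t(19)→l(11) and i(8)→c(2) fit y≡15x+12 (mod 26); the inverse of 15 mod 26 is 7. Each letter's alphabet position (a=0..z=25) is mapped through 15·x+12 mod 26 — an affine cipher.
On random: r(17)→15·17+12≡7=h; a(0)→15·0+12≡12=m; n(13)→15·13+12≡25=z; d(3)→15·3+12≡5=f; o(14)→15·14+12≡14=o; m(12)→15·12+12≡10=k (all mod 26).

hmzfok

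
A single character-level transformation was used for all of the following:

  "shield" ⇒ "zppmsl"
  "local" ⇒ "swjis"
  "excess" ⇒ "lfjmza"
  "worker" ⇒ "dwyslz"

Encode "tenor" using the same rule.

amuwy

Shifts by position in shield: pos 0: s→z (+7), pos 1: h→p (+8), pos 2: i→p (+7), pos 3: e→m (+8) — repeating every 2. A repeating key of period 2 is used — shifts +7, +8 over and over.
On tenor: t+7=a, e+8=m, n+7=u, o+8=w, r+7=y.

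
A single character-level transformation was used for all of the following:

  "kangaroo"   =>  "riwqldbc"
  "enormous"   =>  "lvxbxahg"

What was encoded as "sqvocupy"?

limerick

In kangaroo: k→r is +7, a→i is +8, n→w is +9, g→q is +10 — the shift increases by 1 each position. The shift increases by 1 at each position, starting from +7: 7, 8, 9, ….
Reversing it on sqvocupy: s−7=l, q−8=i, v−9=m, o−10=e, c−11=r, u−12=i, p−13=c, y−14=k.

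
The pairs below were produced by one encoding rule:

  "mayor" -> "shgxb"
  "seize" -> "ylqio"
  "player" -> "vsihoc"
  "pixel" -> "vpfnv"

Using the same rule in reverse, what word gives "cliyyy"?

In mayor: m→s is +6, a→h is +7, y→g is +8, o→x is +9 — the shift increases by 1 each position. Letter i (0-indexed) is shifted by i+6, so successive shifts are 6, 7, 8, ….
Decoding cliyyy: c−6=w, l−7=e, i−8=a, y−9=p, y−10=o, y−11=n.

weapon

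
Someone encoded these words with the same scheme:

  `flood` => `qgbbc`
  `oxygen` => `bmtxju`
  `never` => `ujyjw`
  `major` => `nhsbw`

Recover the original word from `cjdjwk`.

f(5)→q(16) and l(11)→g(6) fit y≡7x+7 (mod 26); the inverse of 7 mod 26 is 15. This is an affine cipher: with a=0,…,z=25, each position x becomes (7x+7) mod 26.
Reversing it on cjdjwk: c(2)→15·(2−7)≡3=d; j(9)→15·(9−7)≡4=e; d(3)→15·(3−7)≡18=s; j(9)→15·(9−7)≡4=e; w(22)→15·(22−7)≡17=r; k(10)→15·(10−7)≡19=t (all mod 26).

desert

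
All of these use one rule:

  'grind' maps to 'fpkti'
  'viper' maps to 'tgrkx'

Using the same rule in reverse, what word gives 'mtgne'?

The output letters match the input read backwards, each shifted +2: grind reversed is dnirg. The word is reversed, then every letter is shifted forward by 2.
Decoding mtgne: shift back: m−2=k, t−2=r, g−2=e, n−2=l, e−2=c → krelc; then reverse → clerk.

clerk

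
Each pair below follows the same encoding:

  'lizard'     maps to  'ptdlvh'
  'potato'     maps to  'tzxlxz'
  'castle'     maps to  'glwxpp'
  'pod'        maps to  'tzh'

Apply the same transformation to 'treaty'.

The shift depends on letter class: consonant l→p is +4, but vowel i→t is +11. Vowels shift forward by 11 and consonants shift forward by 4.
Applying it to treaty: t(cons)+4=x, r(cons)+4=v, e(vowel)+11=p, a(vowel)+11=l, t(cons)+4=x, y(cons)+4=c.

xvplxc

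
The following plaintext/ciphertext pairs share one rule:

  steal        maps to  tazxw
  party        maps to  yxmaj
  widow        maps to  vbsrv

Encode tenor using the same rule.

s(18)→t(19) and t(19)→a(0) fit y≡7x+23 (mod 26); the inverse of 7 mod 26 is 15. Treating letters as 0–25, the rule is x ↦ 7x + 23 (mod 26).
For tenor: t(19)→7·19+23≡0=a; e(4)→7·4+23≡25=z; n(13)→7·13+23≡10=k; o(14)→7·14+23≡17=r; r(17)→7·17+23≡12=m (all mod 26).

azkrm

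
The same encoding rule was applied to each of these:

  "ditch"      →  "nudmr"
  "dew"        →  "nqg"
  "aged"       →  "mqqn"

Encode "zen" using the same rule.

jqx

The shift depends on letter class: consonant d→n is +10, but vowel i→u is +12. Two shifts are in play — +12 for a/e/i/o/u, +10 for every other letter.
Applying it to zen: z(cons)+10=j, e(vowel)+12=q, n(cons)+10=x.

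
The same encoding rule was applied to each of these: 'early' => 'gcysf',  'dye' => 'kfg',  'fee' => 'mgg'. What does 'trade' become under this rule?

ayckg

The shift depends on letter class: consonant r→y is +7, but vowel e→g is +2. Vowels shift forward by 2 and consonants shift forward by 7.
On trade: t(cons)+7=a, r(cons)+7=y, a(vowel)+2=c, d(cons)+7=k, e(vowel)+2=g.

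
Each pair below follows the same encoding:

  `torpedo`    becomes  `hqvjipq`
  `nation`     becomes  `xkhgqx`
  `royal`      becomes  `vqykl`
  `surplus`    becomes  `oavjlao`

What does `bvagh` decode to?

t(19)→h(7) and o(14)→q(16) fit y≡19x+10 (mod 26); the inverse of 19 mod 26 is 11. Each letter's alphabet position (a=0..z=25) is mapped through 19·x+10 mod 26 — an affine cipher.
Reversing it on bvagh: b(1)→11·(1−10)≡5=f; v(21)→11·(21−10)≡17=r; a(0)→11·(0−10)≡20=u; g(6)→11·(6−10)≡8=i; h(7)→11·(7−10)≡19=t (all mod 26).

fruit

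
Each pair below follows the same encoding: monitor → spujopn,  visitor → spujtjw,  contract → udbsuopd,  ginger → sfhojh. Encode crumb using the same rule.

cnvsd

The output letters match the input read backwards, each shifted +1: monitor reversed is rotinom. Two steps: reverse the string, then apply a Caesar shift of +1.
Applying it to crumb: reverse → bmurc; then shift: b+1=c, m+1=n, u+1=v, r+1=s, c+1=d.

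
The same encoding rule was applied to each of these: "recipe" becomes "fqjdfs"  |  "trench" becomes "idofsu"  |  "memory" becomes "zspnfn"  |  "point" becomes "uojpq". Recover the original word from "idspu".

The output letters match the input read backwards, each shifted +1: recipe reversed is epicer. Two steps: reverse the string, then apply a Caesar shift of +1.
Reversing it on idspu: shift back: i−1=h, d−1=c, s−1=r, p−1=o, u−1=t → hcrot; then reverse → torch.

torch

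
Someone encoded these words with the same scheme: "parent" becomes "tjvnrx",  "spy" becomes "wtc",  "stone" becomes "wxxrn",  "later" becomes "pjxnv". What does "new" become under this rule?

rna

The shift depends on letter class: consonant p→t is +4, but vowel a→j is +9. The rule splits by letter class: vowels +9, consonants +4.
Applying it to new: n(cons)+4=r, e(vowel)+9=n, w(cons)+4=a.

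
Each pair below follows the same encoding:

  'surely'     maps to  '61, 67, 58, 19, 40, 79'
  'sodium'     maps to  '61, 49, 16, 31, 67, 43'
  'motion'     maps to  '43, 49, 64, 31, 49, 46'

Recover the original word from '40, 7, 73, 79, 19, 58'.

lawyer

s(#19)→61 and u(#21)→67: differences scale by 3, so n = 3·pos + 4. With a=1..z=26, the number is 3·pos + 4.
Reversing it on 40, 7, 73, 79, 19, 58: 40→(40−4)÷3=12=l, 7→(7−4)÷3=1=a, 73→(73−4)÷3=23=w, 79→(79−4)÷3=25=y, 19→(19−4)÷3=5=e, 58→(58−4)÷3=18=r.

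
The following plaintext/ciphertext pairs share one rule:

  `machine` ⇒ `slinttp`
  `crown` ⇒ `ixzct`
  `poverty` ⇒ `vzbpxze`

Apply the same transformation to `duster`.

Two shifts are in play — +11 for a/e/i/o/u, +6 for every other letter.
Applying it to duster: d(cons)+6=j, u(vowel)+11=f, s(cons)+6=y, t(cons)+6=z, e(vowel)+11=p, r(cons)+6=x.

jfyzpx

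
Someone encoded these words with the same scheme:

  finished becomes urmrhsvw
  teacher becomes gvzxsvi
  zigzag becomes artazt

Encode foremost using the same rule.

Each pair mirrors across the alphabet (f↔u, i↔r, n↔m): positions sum to 25. Letters are reflected about the middle of the alphabet (position → 25−position): Atbash.
For foremost: f↔u, o↔l, r↔i, e↔v, m↔n, o↔l, s↔h, t↔g.

ulivnlhg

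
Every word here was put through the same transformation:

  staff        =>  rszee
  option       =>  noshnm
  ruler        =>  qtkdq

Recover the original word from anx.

Compare letters: s→r is +25, t→s is +25, a→z is +25 — a constant shift. Every letter moves 25 places later in the alphabet, wrapping around z→a.
Decoding anx: a−25=b, n−25=o, x−25=y.

boy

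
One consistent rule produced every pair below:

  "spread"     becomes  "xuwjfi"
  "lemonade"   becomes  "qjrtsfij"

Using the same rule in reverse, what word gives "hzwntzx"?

curious

Every letter moves 5 places later in the alphabet, wrapping around z→a.
Undoing it on hzwntzx: h−5=c, z−5=u, w−5=r, n−5=i, t−5=o, z−5=u, x−5=s.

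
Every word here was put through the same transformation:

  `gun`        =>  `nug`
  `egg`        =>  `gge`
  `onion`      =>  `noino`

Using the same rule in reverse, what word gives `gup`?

pug

The output letters match the input read backwards: gun reversed is nug. It's just the letters in reverse order.
Undoing it on gup: then reverse → pug.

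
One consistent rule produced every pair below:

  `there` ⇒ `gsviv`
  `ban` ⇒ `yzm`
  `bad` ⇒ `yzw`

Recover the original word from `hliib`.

sorry

Each pair mirrors across the alphabet (t↔g, h↔s, e↔v): positions sum to 25. This is the alphabet-reversal cipher (Atbash): a becomes z, b becomes y, etc.
Undoing it on hliib: h↔s, l↔o, i↔r, i↔r, b↔y.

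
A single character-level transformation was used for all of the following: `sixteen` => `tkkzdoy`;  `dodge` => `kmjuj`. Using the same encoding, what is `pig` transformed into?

mov

Two steps: reverse the string, then apply a Caesar shift of +6.
Applying it to pig: reverse → gip; then shift: g+6=m, i+6=o, p+6=v.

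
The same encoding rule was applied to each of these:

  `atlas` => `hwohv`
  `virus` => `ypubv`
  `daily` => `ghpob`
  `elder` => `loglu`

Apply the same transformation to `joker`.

mvnlu

Vowels shift forward by 7 and consonants shift forward by 3.
Applying it to joker: j(cons)+3=m, o(vowel)+7=v, k(cons)+3=n, e(vowel)+7=l, r(cons)+3=u.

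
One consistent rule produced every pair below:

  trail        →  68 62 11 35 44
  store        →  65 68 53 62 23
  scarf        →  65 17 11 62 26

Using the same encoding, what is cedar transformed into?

t(#20)→68 and r(#18)→62: differences scale by 3, so n = 3·pos + 8. With a=1..z=26, the number is 3·pos + 8.
On cedar: c=3→17, e=5→23, d=4→20, a=1→11, r=18→62.

17 23 20 11 62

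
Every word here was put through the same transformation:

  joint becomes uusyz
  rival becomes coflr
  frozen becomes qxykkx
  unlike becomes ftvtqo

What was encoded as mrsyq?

Shifts by position in joint: pos 0: j→u (+11), pos 1: o→u (+6), pos 2: i→s (+10), pos 3: n→y (+11), pos 4: t→z (+6) — repeating every 3. A repeating key of period 3 is used — shifts +11, +6, +10 over and over.
Reversing it on mrsyq: m−11=b, r−6=l, s−10=i, y−11=n, q−6=k.

blink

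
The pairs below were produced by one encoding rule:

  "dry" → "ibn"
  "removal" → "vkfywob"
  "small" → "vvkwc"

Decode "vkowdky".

The output letters match the input read backwards, each shifted +10: dry reversed is yrd. Two steps: reverse the string, then apply a Caesar shift of +10.
Reversing it on vkowdky: shift back: v−10=l, k−10=a, o−10=e, w−10=m, d−10=t, k−10=a, y−10=o → laemtao; then reverse → oatmeal.

oatmeal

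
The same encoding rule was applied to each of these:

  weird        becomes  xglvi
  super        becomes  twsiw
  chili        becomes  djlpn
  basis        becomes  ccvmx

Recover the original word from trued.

In weird: w→x is +1, e→g is +2, i→l is +3, r→v is +4 — the shift increases by 1 each position. Letter i (0-indexed) is shifted by i+1, so successive shifts are 1, 2, 3, ….
Decoding trued: t−1=s, r−2=p, u−3=r, e−4=a, d−5=y.

spray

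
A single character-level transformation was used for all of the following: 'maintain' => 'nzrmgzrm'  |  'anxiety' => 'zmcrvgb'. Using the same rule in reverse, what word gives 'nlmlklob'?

Each pair mirrors across the alphabet (m↔n, a↔z, i↔r): positions sum to 25. This is the alphabet-reversal cipher (Atbash): a becomes z, b becomes y, etc.
Reversing it on nlmlklob: n↔m, l↔o, m↔n, l↔o, k↔p, l↔o, o↔l, b↔y.

monopoly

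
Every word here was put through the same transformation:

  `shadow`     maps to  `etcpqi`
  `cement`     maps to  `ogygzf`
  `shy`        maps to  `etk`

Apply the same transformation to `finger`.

rkzsgd

The shift depends on letter class: consonant s→e is +12, but vowel a→c is +2. Two shifts are in play — +2 for a/e/i/o/u, +12 for every other letter.
For finger: f(cons)+12=r, i(vowel)+2=k, n(cons)+12=z, g(cons)+12=s, e(vowel)+2=g, r(cons)+12=d.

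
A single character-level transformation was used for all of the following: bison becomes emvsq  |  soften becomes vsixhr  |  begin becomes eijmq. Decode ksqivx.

Shifts by position in bison: pos 0: b→e (+3), pos 1: i→m (+4), pos 2: s→v (+3), pos 3: o→s (+4) — repeating every 2. A repeating key of period 2 is used — shifts +3, +4 over and over.
Undoing it on ksqivx: k−3=h, s−4=o, q−3=n, i−4=e, v−3=s, x−4=t.

honest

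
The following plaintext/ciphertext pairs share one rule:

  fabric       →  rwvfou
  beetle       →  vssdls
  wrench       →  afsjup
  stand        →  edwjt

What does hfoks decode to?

prime

f(5)→r(17) and a(0)→w(22) fit y≡25x+22 (mod 26); the inverse of 25 mod 26 is 25. Treating letters as 0–25, the rule is x ↦ 25x + 22 (mod 26).
Undoing it on hfoks: h(7)→25·(7−22)≡15=p; f(5)→25·(5−22)≡17=r; o(14)→25·(14−22)≡8=i; k(10)→25·(10−22)≡12=m; s(18)→25·(18−22)≡4=e (all mod 26).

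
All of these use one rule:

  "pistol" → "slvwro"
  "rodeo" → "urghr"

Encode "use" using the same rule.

Compare letters: p→s is +3, i→l is +3, s→v is +3 — a constant shift. Every letter moves 3 places later in the alphabet, wrapping around z→a.
For use: u+3=x, s+3=v, e+3=h.

xvh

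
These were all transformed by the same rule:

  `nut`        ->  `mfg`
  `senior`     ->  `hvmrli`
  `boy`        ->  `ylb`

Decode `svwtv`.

Each pair mirrors across the alphabet (n↔m, u↔f, t↔g): positions sum to 25. Letters are reflected about the middle of the alphabet (position → 25−position): Atbash.
Decoding svwtv: s↔h, v↔e, w↔d, t↔g, v↔e.

hedge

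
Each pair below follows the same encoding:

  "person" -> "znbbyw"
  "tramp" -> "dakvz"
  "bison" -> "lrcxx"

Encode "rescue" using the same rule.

bnclen

Shifts by position in person: pos 0: p→z (+10), pos 1: e→n (+9), pos 2: r→b (+10), pos 3: s→b (+9) — repeating every 2. The shifts repeat in a cycle of length 2: positions 0,1,… shift by +10, +9, then the pattern repeats.
On rescue: r+10=b, e+9=n, s+10=c, c+9=l, u+10=e, e+9=n.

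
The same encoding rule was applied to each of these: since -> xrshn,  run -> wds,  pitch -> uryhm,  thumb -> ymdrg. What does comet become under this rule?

The shift depends on letter class: consonant s→x is +5, but vowel i→r is +9. The rule splits by letter class: vowels +9, consonants +5.
On comet: c(cons)+5=h, o(vowel)+9=x, m(cons)+5=r, e(vowel)+9=n, t(cons)+5=y.

hxrny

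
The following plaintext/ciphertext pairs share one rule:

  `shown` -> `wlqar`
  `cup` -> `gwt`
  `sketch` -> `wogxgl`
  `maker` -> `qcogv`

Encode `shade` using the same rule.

wlchg

The shift depends on letter class: consonant s→w is +4, but vowel o→q is +2. The rule splits by letter class: vowels +2, consonants +4.
For shade: s(cons)+4=w, h(cons)+4=l, a(vowel)+2=c, d(cons)+4=h, e(vowel)+2=g.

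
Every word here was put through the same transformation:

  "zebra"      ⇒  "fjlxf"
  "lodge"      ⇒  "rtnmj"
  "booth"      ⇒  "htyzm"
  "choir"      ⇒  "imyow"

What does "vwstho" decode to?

Shifts by position in zebra: pos 0: z→f (+6), pos 1: e→j (+5), pos 2: b→l (+10), pos 3: r→x (+6), pos 4: a→f (+5) — repeating every 3. The shifts repeat in a cycle of length 3: positions 0,1,… shift by +6, +5, +10, then the pattern repeats.
Reversing it on vwstho: v−6=p, w−5=r, s−10=i, t−6=n, h−5=c, o−10=e.

prince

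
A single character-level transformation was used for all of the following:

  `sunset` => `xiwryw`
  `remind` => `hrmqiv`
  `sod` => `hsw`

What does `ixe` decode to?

ate

The output letters match the input read backwards, each shifted +4: sunset reversed is tesnus. Two steps: reverse the string, then apply a Caesar shift of +4.
Reversing it on ixe: shift back: i−4=e, x−4=t, e−4=a → eta; then reverse → ate.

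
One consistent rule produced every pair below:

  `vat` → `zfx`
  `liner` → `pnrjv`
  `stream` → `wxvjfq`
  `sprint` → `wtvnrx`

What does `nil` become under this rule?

rnp

The shift depends on letter class: consonant v→z is +4, but vowel a→f is +5. The rule splits by letter class: vowels +5, consonants +4.
Applying it to nil: n(cons)+4=r, i(vowel)+5=n, l(cons)+4=p.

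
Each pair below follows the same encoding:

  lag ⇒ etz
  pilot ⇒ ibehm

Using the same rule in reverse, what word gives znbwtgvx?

Compare letters: l→e is +19, a→t is +19, g→z is +19 — a constant shift. Each letter is shifted forward by 19 in the alphabet (a Caesar shift of +19).
Reversing it on znbwtgvx: z−19=g, n−19=u, b−19=i, w−19=d, t−19=a, g−19=n, v−19=c, x−19=e.

guidance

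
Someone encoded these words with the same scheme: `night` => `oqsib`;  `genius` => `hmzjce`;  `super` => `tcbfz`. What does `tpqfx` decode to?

Shifts by position in night: pos 0: n→o (+1), pos 1: i→q (+8), pos 2: g→s (+12), pos 3: h→i (+1), pos 4: t→b (+8) — repeating every 3. The shifts repeat in a cycle of length 3: positions 0,1,… shift by +1, +8, +12, then the pattern repeats.
Reversing it on tpqfx: t−1=s, p−8=h, q−12=e, f−1=e, x−8=p.

sheep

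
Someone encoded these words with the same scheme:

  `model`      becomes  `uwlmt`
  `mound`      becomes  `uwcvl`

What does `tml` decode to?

Compare letters: m→u is +8, o→w is +8, d→l is +8 — a constant shift. Each letter is shifted forward by 8 in the alphabet (a Caesar shift of +8).
Decoding tml: t−8=l, m−8=e, l−8=d.

led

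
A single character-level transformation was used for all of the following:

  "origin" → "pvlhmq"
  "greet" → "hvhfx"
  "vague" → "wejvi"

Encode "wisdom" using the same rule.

It's a Vigenère-style cipher with numeric key [1,4,3]: position i shifts by key[i mod 3].
For wisdom: w+1=x, i+4=m, s+3=v, d+1=e, o+4=s, m+3=p.

xmvesp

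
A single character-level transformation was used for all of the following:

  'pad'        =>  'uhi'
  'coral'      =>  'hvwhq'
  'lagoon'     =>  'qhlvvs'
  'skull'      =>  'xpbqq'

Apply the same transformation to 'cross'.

Two shifts are in play — +7 for a/e/i/o/u, +5 for every other letter.
On cross: c(cons)+5=h, r(cons)+5=w, o(vowel)+7=v, s(cons)+5=x, s(cons)+5=x.

hwvxx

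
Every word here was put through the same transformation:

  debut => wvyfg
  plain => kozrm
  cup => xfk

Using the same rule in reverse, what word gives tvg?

Letters are reflected about the middle of the alphabet (position → 25−position): Atbash.
Decoding tvg: t↔g, v↔e, g↔t.

get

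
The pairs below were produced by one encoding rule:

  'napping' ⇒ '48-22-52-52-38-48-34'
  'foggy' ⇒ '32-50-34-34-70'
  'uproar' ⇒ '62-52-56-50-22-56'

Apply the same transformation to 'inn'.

38-48-48

n(#14)→48 and a(#1)→22: differences scale by 2, so n = 2·pos + 20. Each letter becomes 2×(its alphabet position, a=1..z=26) + 20.
For inn: i=9→38, n=14→48, n=14→48.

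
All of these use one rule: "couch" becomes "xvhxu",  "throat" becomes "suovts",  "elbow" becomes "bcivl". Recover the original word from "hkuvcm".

This is an affine cipher: with a=0,…,z=25, each position x becomes (15x+19) mod 26.
Reversing it on hkuvcm: h(7)→7·(7−19)≡20=u; k(10)→7·(10−19)≡15=p; u(20)→7·(20−19)≡7=h; v(21)→7·(21−19)≡14=o; c(2)→7·(2−19)≡11=l; m(12)→7·(12−19)≡3=d (all mod 26).

uphold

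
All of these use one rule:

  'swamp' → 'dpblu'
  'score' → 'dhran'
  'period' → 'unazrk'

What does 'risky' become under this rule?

s(18)→d(3) and w(22)→p(15) fit y≡3x+1 (mod 26); the inverse of 3 mod 26 is 9. Each letter's alphabet position (a=0..z=25) is mapped through 3·x+1 mod 26 — an affine cipher.
For risky: r(17)→3·17+1≡0=a; i(8)→3·8+1≡25=z; s(18)→3·18+1≡3=d; k(10)→3·10+1≡5=f; y(24)→3·24+1≡21=v (all mod 26).

azdfv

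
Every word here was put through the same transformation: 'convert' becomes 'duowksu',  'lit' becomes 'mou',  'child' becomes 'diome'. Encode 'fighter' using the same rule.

gohiuks

Two shifts are in play — +6 for a/e/i/o/u, +1 for every other letter.
On fighter: f(cons)+1=g, i(vowel)+6=o, g(cons)+1=h, h(cons)+1=i, t(cons)+1=u, e(vowel)+6=k, r(cons)+1=s.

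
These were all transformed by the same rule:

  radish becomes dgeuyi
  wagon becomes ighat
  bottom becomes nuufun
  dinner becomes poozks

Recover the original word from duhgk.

rogue

It's a Vigenère-style cipher with numeric key [12,6,1]: position i shifts by key[i mod 3].
Decoding duhgk: d−12=r, u−6=o, h−1=g, g−12=u, k−6=e.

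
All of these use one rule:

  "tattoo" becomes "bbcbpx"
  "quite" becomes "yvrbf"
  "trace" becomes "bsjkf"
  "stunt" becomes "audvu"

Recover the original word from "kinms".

cheer

Shifts by position in tattoo: pos 0: t→b (+8), pos 1: a→b (+1), pos 2: t→c (+9), pos 3: t→b (+8), pos 4: o→p (+1), pos 5: o→x (+9) — repeating every 3. It's a Vigenère-style cipher with numeric key [8,1,9]: position i shifts by key[i mod 3].
Decoding kinms: k−8=c, i−1=h, n−9=e, m−8=e, s−1=r.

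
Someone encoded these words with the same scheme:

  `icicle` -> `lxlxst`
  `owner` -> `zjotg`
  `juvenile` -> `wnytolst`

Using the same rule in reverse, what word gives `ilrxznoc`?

discount

i(8)→l(11) and c(2)→x(23) fit y≡11x+1 (mod 26); the inverse of 11 mod 26 is 19. Treating letters as 0–25, the rule is x ↦ 11x + 1 (mod 26).
Decoding ilrxznoc: i(8)→19·(8−1)≡3=d; l(11)→19·(11−1)≡8=i; r(17)→19·(17−1)≡18=s; x(23)→19·(23−1)≡2=c; z(25)→19·(25−1)≡14=o; n(13)→19·(13−1)≡20=u; o(14)→19·(14−1)≡13=n; c(2)→19·(2−1)≡19=t (all mod 26).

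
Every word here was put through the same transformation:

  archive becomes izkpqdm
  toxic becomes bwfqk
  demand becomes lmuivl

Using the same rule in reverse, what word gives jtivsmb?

blanket

Compare letters: a→i is +8, r→z is +8, c→k is +8 — a constant shift. It's a constant shift of +8 (ROT8).
Decoding jtivsmb: j−8=b, t−8=l, i−8=a, v−8=n, s−8=k, m−8=e, b−8=t.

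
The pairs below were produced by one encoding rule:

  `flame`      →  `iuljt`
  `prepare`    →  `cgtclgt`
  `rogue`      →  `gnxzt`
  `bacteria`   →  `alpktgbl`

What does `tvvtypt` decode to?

essence

f(5)→i(8) and l(11)→u(20) fit y≡15x+11 (mod 26); the inverse of 15 mod 26 is 7. Each letter's alphabet position (a=0..z=25) is mapped through 15·x+11 mod 26 — an affine cipher.
Decoding tvvtypt: t(19)→7·(19−11)≡4=e; v(21)→7·(21−11)≡18=s; v(21)→7·(21−11)≡18=s; t(19)→7·(19−11)≡4=e; y(24)→7·(24−11)≡13=n; p(15)→7·(15−11)≡2=c; t(19)→7·(19−11)≡4=e (all mod 26).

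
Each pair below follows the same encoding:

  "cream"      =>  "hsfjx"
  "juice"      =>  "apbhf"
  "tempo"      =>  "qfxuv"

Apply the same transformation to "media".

xfgbj

c(2)→h(7) and r(17)→s(18) fit y≡25x+9 (mod 26); the inverse of 25 mod 26 is 25. This is an affine cipher: with a=0,…,z=25, each position x becomes (25x+9) mod 26.
Applying it to media: m(12)→25·12+9≡23=x; e(4)→25·4+9≡5=f; d(3)→25·3+9≡6=g; i(8)→25·8+9≡1=b; a(0)→25·0+9≡9=j (all mod 26).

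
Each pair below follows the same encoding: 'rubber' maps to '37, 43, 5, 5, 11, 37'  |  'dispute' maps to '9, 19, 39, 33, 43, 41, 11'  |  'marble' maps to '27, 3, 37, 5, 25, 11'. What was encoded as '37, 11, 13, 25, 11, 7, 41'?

reflect

r(#18)→37 and u(#21)→43: differences scale by 2, so n = 2·pos + 1. Each letter becomes 2×(its alphabet position, a=1..z=26) + 1.
Reversing it on 37, 11, 13, 25, 11, 7, 41: 37→(37−1)÷2=18=r, 11→(11−1)÷2=5=e, 13→(13−1)÷2=6=f, 25→(25−1)÷2=12=l, 11→(11−1)÷2=5=e, 7→(7−1)÷2=3=c, 41→(41−1)÷2=20=t.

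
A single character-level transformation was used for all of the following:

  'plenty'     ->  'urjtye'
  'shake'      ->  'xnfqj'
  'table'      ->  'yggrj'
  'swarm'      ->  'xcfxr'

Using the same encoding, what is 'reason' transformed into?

A repeating key of period 2 is used — shifts +5, +6 over and over.
Applying it to reason: r+5=w, e+6=k, a+5=f, s+6=y, o+5=t, n+6=t.

wkfytt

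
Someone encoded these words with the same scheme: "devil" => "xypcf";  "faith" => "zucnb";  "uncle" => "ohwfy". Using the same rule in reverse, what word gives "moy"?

sue

Compare letters: d→x is +20, e→y is +20, v→p is +20 — a constant shift. This is a Caesar cipher with shift 20.
Reversing it on moy: m−20=s, o−20=u, y−20=e.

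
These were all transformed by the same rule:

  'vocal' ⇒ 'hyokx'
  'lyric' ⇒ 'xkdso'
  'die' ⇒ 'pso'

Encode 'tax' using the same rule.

The shift depends on letter class: consonant v→h is +12, but vowel o→y is +10. Vowels shift forward by 10 and consonants shift forward by 12.
For tax: t(cons)+12=f, a(vowel)+10=k, x(cons)+12=j.

fkj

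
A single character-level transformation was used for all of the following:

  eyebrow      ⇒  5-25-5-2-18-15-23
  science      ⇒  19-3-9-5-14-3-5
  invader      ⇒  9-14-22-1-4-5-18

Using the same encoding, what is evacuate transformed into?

5-22-1-3-21-1-20-5

e is letter #5 and maps to 5: an offset of 0. Letters become their 1-indexed alphabet positions: a=1 … z=26.
On evacuate: e=5→5, v=22→22, a=1→1, c=3→3, u=21→21, a=1→1, t=20→20, e=5→5.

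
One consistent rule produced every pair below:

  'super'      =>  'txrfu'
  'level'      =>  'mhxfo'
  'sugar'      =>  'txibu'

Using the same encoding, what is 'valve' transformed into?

wdnwh

It's a Vigenère-style cipher with numeric key [1,3,2]: position i shifts by key[i mod 3].
Applying it to valve: v+1=w, a+3=d, l+2=n, v+1=w, e+3=h.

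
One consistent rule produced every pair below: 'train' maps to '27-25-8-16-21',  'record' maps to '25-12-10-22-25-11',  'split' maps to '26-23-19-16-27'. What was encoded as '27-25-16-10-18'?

The number is (letter's place in the alphabet, a=1) + 7.
Reversing it on 27-25-16-10-18: 27→(27−7)÷1=20=t, 25→(25−7)÷1=18=r, 16→(16−7)÷1=9=i, 10→(10−7)÷1=3=c, 18→(18−7)÷1=11=k.

trick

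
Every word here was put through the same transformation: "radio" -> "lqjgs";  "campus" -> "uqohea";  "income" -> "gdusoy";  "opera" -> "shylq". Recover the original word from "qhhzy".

Treating letters as 0–25, the rule is x ↦ 15x + 16 (mod 26).
Undoing it on qhhzy: q(16)→7·(16−16)≡0=a; h(7)→7·(7−16)≡15=p; h(7)→7·(7−16)≡15=p; z(25)→7·(25−16)≡11=l; y(24)→7·(24−16)≡4=e (all mod 26).

apple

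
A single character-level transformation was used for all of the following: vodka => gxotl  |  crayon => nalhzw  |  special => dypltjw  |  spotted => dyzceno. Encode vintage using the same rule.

gryclpp

Shifts by position in vodka: pos 0: v→g (+11), pos 1: o→x (+9), pos 2: d→o (+11), pos 3: k→t (+9) — repeating every 2. It's a Vigenère-style cipher with numeric key [11,9]: position i shifts by key[i mod 2].
On vintage: v+11=g, i+9=r, n+11=y, t+9=c, a+11=l, g+9=p, e+11=p.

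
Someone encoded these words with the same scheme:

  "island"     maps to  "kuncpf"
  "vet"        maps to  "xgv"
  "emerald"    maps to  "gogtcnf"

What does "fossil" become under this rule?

Compare letters: i→k is +2, s→u is +2, l→n is +2 — a constant shift. Each letter is shifted forward by 2 in the alphabet (a Caesar shift of +2).
Applying it to fossil: f+2=h, o+2=q, s+2=u, s+2=u, i+2=k, l+2=n.

hquukn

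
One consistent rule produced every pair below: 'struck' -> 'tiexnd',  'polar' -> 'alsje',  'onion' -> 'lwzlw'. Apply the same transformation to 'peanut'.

arjwxi

s(18)→t(19) and t(19)→i(8) fit y≡15x+9 (mod 26); the inverse of 15 mod 26 is 7. Treating letters as 0–25, the rule is x ↦ 15x + 9 (mod 26).
Applying it to peanut: p(15)→15·15+9≡0=a; e(4)→15·4+9≡17=r; a(0)→15·0+9≡9=j; n(13)→15·13+9≡22=w; u(20)→15·20+9≡23=x; t(19)→15·19+9≡8=i (all mod 26).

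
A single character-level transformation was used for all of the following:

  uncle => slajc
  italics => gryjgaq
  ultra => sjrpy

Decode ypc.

are

Compare letters: u→s is +24, n→l is +24, c→a is +24 — a constant shift. Each letter is shifted forward by 24 in the alphabet (a Caesar shift of +24).
Reversing it on ypc: y−24=a, p−24=r, c−24=e.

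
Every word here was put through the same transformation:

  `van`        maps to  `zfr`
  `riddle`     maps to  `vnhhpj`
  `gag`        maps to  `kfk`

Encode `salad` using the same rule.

Two shifts are in play — +5 for a/e/i/o/u, +4 for every other letter.
On salad: s(cons)+4=w, a(vowel)+5=f, l(cons)+4=p, a(vowel)+5=f, d(cons)+4=h.

wfpfh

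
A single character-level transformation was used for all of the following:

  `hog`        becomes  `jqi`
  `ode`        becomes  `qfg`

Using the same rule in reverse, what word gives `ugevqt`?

Compare letters: h→j is +2, o→q is +2, g→i is +2 — a constant shift. Every letter moves 2 places later in the alphabet, wrapping around z→a.
Undoing it on ugevqt: u−2=s, g−2=e, e−2=c, v−2=t, q−2=o, t−2=r.

sector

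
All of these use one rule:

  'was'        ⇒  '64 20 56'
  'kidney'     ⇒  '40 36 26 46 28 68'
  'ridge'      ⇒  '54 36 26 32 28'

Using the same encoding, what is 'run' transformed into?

Each letter becomes 2×(its alphabet position, a=1..z=26) + 18.
On run: r=18→54, u=21→60, n=14→46.

54 60 46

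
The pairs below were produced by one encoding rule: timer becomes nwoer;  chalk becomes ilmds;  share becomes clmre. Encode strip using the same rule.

cnrwv

t(19)→n(13) and i(8)→w(22) fit y≡11x+12 (mod 26); the inverse of 11 mod 26 is 19. This is an affine cipher: with a=0,…,z=25, each position x becomes (11x+12) mod 26.
For strip: s(18)→11·18+12≡2=c; t(19)→11·19+12≡13=n; r(17)→11·17+12≡17=r; i(8)→11·8+12≡22=w; p(15)→11·15+12≡21=v (all mod 26).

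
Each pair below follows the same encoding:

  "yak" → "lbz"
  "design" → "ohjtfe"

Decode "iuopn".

month

The output letters match the input read backwards, each shifted +1: yak reversed is kay. Two steps: reverse the string, then apply a Caesar shift of +1.
Decoding iuopn: shift back: i−1=h, u−1=t, o−1=n, p−1=o, n−1=m → htnom; then reverse → month.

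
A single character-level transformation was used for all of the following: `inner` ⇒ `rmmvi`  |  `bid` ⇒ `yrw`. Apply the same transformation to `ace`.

Each letter is replaced by its mirror in the alphabet: a↔z, b↔y, c↔x, and so on (the Atbash cipher).
Applying it to ace: a↔z, c↔x, e↔v.

zxv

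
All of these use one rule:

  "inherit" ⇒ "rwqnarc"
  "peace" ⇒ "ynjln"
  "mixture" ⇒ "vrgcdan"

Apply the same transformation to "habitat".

Compare letters: i→r is +9, n→w is +9, h→q is +9 — a constant shift. Every letter moves 9 places later in the alphabet, wrapping around z→a.
On habitat: h+9=q, a+9=j, b+9=k, i+9=r, t+9=c, a+9=j, t+9=c.

qjkrcjc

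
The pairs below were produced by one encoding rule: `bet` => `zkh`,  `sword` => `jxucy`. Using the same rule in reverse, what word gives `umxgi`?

cargo

The output letters match the input read backwards, each shifted +6: bet reversed is teb. Read the word backwards and shift each letter +6.
Decoding umxgi: shift back: u−6=o, m−6=g, x−6=r, g−6=a, i−6=c → ograc; then reverse → cargo.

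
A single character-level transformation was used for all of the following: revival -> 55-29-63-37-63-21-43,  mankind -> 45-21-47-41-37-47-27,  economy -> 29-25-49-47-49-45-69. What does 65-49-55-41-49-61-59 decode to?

r(#18)→55 and e(#5)→29: differences scale by 2, so n = 2·pos + 19. With a=1..z=26, the number is 2·pos + 19.
Decoding 65-49-55-41-49-61-59: 65→(65−19)÷2=23=w, 49→(49−19)÷2=15=o, 55→(55−19)÷2=18=r, 41→(41−19)÷2=11=k, 49→(49−19)÷2=15=o, 61→(61−19)÷2=21=u, 59→(59−19)÷2=20=t.

workout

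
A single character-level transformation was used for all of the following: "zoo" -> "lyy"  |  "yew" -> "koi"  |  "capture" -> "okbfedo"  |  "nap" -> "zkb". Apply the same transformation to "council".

oyezosx

The shift depends on letter class: consonant z→l is +12, but vowel o→y is +10. The rule splits by letter class: vowels +10, consonants +12.
For council: c(cons)+12=o, o(vowel)+10=y, u(vowel)+10=e, n(cons)+12=z, c(cons)+12=o, i(vowel)+10=s, l(cons)+12=x.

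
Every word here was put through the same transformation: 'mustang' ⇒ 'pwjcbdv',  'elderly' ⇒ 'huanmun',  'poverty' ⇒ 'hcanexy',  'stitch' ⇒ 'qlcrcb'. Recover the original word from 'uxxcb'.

Read the word backwards and shift each letter +9.
Decoding uxxcb: shift back: u−9=l, x−9=o, x−9=o, c−9=t, b−9=s → loots; then reverse → stool.

stool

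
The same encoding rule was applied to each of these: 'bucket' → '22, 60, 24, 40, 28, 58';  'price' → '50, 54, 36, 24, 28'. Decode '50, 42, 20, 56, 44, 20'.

The formula is n = 2×(alphabet index, a=1) + 18.
Decoding 50, 42, 20, 56, 44, 20: 50→(50−18)÷2=16=p, 42→(42−18)÷2=12=l, 20→(20−18)÷2=1=a, 56→(56−18)÷2=19=s, 44→(44−18)÷2=13=m, 20→(20−18)÷2=1=a.

plasma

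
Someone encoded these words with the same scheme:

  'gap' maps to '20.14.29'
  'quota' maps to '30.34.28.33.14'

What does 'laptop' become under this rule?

Each letter is replaced by its alphabet position (a=1..z=26) + 13.
For laptop: l=12→25, a=1→14, p=16→29, t=20→33, o=15→28, p=16→29.

25.14.29.33.28.29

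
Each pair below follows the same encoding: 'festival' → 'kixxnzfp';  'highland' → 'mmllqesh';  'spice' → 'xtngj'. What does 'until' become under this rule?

It's a Vigenère-style cipher with numeric key [5,4]: position i shifts by key[i mod 2].
For until: u+5=z, n+4=r, t+5=y, i+4=m, l+5=q.

zrymq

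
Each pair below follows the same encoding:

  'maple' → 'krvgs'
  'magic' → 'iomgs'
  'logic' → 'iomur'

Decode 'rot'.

nil

The output letters match the input read backwards, each shifted +6: maple reversed is elpam. Read the word backwards and shift each letter +6.
Undoing it on rot: shift back: r−6=l, o−6=i, t−6=n → lin; then reverse → nil.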